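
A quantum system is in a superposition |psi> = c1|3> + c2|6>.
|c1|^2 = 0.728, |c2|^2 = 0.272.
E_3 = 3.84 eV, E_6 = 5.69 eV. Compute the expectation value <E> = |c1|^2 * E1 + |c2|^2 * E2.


<E> = |c1|^2 * E1 + |c2|^2 * E2
= 0.728 * 3.84 + 0.272 * 5.69
= 2.7955 + 1.5477
= 4.3432 eV

4.3432


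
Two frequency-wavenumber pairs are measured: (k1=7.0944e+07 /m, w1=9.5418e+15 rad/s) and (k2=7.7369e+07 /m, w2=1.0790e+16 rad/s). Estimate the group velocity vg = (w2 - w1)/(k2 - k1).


vg = (w2 - w1) / (k2 - k1)
= (1.0790e+16 - 9.5418e+15) / (7.7369e+07 - 7.0944e+07)
= 1.2482e+15 / 6.4250e+06
= 1.9427e+08 m/s

1.9427e+08


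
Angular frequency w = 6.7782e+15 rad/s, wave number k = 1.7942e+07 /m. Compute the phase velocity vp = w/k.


vp = w / k
= 6.7782e+15 / 1.7942e+07
= 3.7778e+08 m/s

3.7778e+08


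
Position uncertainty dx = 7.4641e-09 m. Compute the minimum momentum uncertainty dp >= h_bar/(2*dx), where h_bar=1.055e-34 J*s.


dp = h_bar / (2 * dx)
= 1.055e-34 / (2 * 7.4641e-09)
= 1.055e-34 / 1.4928e-08
= 7.0672e-27 kg*m/s

7.0672e-27


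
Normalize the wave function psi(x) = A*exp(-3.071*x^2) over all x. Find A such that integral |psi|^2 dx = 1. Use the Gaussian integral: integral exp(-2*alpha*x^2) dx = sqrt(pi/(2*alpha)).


integral |psi|^2 dx = A^2 * sqrt(pi/(2*alpha)) = 1
A^2 = sqrt(2*alpha/pi)
= sqrt(2 * 3.071 / pi)
= 1.398234
A = sqrt(1.398234)
= 1.1825

1.1825


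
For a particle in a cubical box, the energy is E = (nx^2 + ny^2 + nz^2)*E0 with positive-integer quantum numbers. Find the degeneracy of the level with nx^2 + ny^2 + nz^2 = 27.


Enumerate all (nx, ny, nz) with nx^2 + ny^2 + nz^2 = 27:
(1,1,5)
(1,5,1)
(3,3,3)
(5,1,1)
Total degeneracy = 4

4


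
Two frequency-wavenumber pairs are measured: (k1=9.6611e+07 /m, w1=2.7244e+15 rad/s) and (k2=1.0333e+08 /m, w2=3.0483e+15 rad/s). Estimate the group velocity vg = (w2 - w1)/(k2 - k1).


vg = (w2 - w1) / (k2 - k1)
= (3.0483e+15 - 2.7244e+15) / (1.0333e+08 - 9.6611e+07)
= 3.2390e+14 / 6.7190e+06
= 4.8207e+07 m/s

4.8207e+07


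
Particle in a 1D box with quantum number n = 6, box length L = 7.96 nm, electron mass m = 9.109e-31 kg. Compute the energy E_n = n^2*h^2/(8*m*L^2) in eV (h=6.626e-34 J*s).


E = n^2 * h^2 / (8 * m * L^2)
= 6^2 * (6.626e-34)^2 / (8 * 9.109e-31 * (7.96e-9)^2)
= 36 * 4.3904e-67 / (8 * 9.109e-31 * 6.3362e-17)
= 3.4231e-20 J
= 0.2137 eV

0.2137


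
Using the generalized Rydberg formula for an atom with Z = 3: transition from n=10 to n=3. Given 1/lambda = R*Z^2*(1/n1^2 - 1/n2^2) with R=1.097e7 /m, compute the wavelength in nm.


1/lambda = R * Z^2 * (1/n1^2 - 1/n2^2)
= 1.097e7 * 3^2 * (1/3^2 - 1/10^2)
= 1.097e7 * 9 * (0.111111 - 0.01)
= 9.9827e+06 /m
lambda = 1 / 9.9827e+06
= 100.1733 nm

100.1733


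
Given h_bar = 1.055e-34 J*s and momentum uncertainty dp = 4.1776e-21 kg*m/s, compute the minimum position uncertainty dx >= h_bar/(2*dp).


dx = h_bar / (2 * dp)
= 1.055e-34 / (2 * 4.1776e-21)
= 1.055e-34 / 8.3552e-21
= 1.2627e-14 m

1.2627e-14


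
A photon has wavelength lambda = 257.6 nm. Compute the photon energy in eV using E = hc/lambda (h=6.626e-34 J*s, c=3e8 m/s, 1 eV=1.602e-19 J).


E = hc / lambda
= (6.626e-34)(3e8) / (257.6e-9)
= 1.9878e-25 / 2.5760e-07
= 7.7166e-19 J
Converting to eV: 7.7166e-19 / 1.602e-19
= 4.8169 eV

4.8169


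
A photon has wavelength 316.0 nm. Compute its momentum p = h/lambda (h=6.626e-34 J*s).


p = h / lambda
= 6.626e-34 / (316.0e-9)
= 6.626e-34 / 3.1600e-07
= 2.0968e-27 kg*m/s

2.0968e-27


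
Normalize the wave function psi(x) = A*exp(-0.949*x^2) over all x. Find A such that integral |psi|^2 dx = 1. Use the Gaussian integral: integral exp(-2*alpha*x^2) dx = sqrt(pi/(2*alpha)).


integral |psi|^2 dx = A^2 * sqrt(pi/(2*alpha)) = 1
A^2 = sqrt(2*alpha/pi)
= sqrt(2 * 0.949 / pi)
= 0.777272
A = sqrt(0.777272)
= 0.8816

0.8816


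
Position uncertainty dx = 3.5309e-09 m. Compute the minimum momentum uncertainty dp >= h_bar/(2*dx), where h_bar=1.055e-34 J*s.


dp = h_bar / (2 * dx)
= 1.055e-34 / (2 * 3.5309e-09)
= 1.055e-34 / 7.0618e-09
= 1.4940e-26 kg*m/s

1.4940e-26


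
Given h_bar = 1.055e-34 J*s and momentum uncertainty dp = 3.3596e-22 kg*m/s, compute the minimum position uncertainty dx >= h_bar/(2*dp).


dx = h_bar / (2 * dp)
= 1.055e-34 / (2 * 3.3596e-22)
= 1.055e-34 / 6.7192e-22
= 1.5701e-13 m

1.5701e-13


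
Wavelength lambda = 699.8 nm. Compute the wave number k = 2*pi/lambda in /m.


k = 2 * pi / lambda
= 6.2832 / (699.8e-9)
= 6.2832 / 6.9980e-07
= 8.9785e+06 /m

8.9785e+06


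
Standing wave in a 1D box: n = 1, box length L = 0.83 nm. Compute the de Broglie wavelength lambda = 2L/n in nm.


lambda = 2L / n
= 2 * 0.83 / 1
= 1.66 / 1
= 1.66 nm

1.66


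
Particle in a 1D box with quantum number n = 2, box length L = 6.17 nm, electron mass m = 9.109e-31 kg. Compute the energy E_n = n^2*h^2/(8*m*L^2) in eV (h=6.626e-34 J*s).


E = n^2 * h^2 / (8 * m * L^2)
= 2^2 * (6.626e-34)^2 / (8 * 9.109e-31 * (6.17e-9)^2)
= 4 * 4.3904e-67 / (8 * 9.109e-31 * 3.8069e-17)
= 6.3304e-21 J
= 0.0395 eV

0.0395


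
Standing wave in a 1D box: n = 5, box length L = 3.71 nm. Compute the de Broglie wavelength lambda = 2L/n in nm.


lambda = 2L / n
= 2 * 3.71 / 5
= 7.42 / 5
= 1.484 nm

1.484


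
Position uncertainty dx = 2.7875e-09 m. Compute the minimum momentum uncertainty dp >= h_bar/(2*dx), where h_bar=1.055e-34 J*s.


dp = h_bar / (2 * dx)
= 1.055e-34 / (2 * 2.7875e-09)
= 1.055e-34 / 5.5750e-09
= 1.8924e-26 kg*m/s

1.8924e-26


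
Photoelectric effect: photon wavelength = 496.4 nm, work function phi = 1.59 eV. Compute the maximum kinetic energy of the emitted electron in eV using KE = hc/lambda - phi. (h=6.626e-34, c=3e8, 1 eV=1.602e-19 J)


E_photon = hc / lambda
= (6.626e-34)(3e8) / (496.4e-9)
= 4.0044e-19 J
= 2.4996 eV
KE = E_photon - phi
= 2.4996 - 1.59
= 0.9096 eV

0.9096


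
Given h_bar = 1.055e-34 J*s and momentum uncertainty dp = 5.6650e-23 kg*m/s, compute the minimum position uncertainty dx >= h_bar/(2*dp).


dx = h_bar / (2 * dp)
= 1.055e-34 / (2 * 5.6650e-23)
= 1.055e-34 / 1.1330e-22
= 9.3116e-13 m

9.3116e-13


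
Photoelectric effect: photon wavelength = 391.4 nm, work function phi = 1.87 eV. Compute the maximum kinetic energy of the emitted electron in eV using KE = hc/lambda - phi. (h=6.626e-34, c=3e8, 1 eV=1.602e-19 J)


E_photon = hc / lambda
= (6.626e-34)(3e8) / (391.4e-9)
= 5.0787e-19 J
= 3.1702 eV
KE = E_photon - phi
= 3.1702 - 1.87
= 1.3002 eV

1.3002


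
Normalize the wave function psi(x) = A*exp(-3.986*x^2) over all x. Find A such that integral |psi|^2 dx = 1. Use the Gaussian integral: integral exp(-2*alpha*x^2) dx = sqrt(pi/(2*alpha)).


integral |psi|^2 dx = A^2 * sqrt(pi/(2*alpha)) = 1
A^2 = sqrt(2*alpha/pi)
= sqrt(2 * 3.986 / pi)
= 1.592974
A = sqrt(1.592974)
= 1.2621

1.2621


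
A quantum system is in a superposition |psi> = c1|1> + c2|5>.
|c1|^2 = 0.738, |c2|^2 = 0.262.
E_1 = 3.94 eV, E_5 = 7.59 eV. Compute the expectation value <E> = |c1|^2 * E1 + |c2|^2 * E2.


<E> = |c1|^2 * E1 + |c2|^2 * E2
= 0.738 * 3.94 + 0.262 * 7.59
= 2.9077 + 1.9886
= 4.8963 eV

4.8963


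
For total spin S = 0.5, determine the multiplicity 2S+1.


Spin multiplicity = 2S + 1
= 2 * 0.5 + 1
= 1.0 + 1
= 2

2


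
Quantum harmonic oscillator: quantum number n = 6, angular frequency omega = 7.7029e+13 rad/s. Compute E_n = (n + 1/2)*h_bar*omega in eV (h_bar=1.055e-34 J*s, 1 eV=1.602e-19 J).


E = (n + 1/2) * h_bar * omega
= (6 + 0.5) * 1.055e-34 * 7.7029e+13
= 6.5 * 8.1266e-21
= 5.2823e-20 J
= 0.3297 eV

0.3297


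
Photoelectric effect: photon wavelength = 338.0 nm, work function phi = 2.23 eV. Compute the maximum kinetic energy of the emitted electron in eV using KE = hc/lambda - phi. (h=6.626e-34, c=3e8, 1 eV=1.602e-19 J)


E_photon = hc / lambda
= (6.626e-34)(3e8) / (338.0e-9)
= 5.8811e-19 J
= 3.6711 eV
KE = E_photon - phi
= 3.6711 - 2.23
= 1.4411 eV

1.4411


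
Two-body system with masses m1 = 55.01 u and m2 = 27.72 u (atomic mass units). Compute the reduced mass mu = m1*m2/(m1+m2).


mu = m1 * m2 / (m1 + m2)
= 55.01 * 27.72 / (55.01 + 27.72)
= 1524.8772 / 82.73
= 18.432 u

18.432


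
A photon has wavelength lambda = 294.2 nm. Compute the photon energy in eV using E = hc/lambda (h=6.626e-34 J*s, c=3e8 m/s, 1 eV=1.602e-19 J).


E = hc / lambda
= (6.626e-34)(3e8) / (294.2e-9)
= 1.9878e-25 / 2.9420e-07
= 6.7566e-19 J
Converting to eV: 6.7566e-19 / 1.602e-19
= 4.2176 eV

4.2176


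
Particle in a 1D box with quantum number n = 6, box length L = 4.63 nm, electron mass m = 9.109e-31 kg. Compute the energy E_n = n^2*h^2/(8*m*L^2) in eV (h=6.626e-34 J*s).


E = n^2 * h^2 / (8 * m * L^2)
= 6^2 * (6.626e-34)^2 / (8 * 9.109e-31 * (4.63e-9)^2)
= 36 * 4.3904e-67 / (8 * 9.109e-31 * 2.1437e-17)
= 1.0118e-19 J
= 0.6316 eV

0.6316


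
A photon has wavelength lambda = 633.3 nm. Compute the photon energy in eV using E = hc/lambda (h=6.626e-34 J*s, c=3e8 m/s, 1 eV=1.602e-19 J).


E = hc / lambda
= (6.626e-34)(3e8) / (633.3e-9)
= 1.9878e-25 / 6.3330e-07
= 3.1388e-19 J
Converting to eV: 3.1388e-19 / 1.602e-19
= 1.9593 eV

1.9593


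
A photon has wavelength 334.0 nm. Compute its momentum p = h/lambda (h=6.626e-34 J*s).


p = h / lambda
= 6.626e-34 / (334.0e-9)
= 6.626e-34 / 3.3400e-07
= 1.9838e-27 kg*m/s

1.9838e-27


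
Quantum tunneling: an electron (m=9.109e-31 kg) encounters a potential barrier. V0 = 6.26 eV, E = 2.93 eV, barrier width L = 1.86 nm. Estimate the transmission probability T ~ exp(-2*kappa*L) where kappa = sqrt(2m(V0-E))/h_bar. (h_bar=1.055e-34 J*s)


V0 - E = 3.33 eV = 5.3347e-19 J
kappa = sqrt(2 * m * (V0-E)) / h_bar
= sqrt(2 * 9.109e-31 * 5.3347e-19) / 1.055e-34
= 9.3444e+09 /m
2*kappa*L = 2 * 9.3444e+09 * 1.86e-9
= 34.7612
T = exp(-34.7612) = 8.006120e-16

8.006120e-16


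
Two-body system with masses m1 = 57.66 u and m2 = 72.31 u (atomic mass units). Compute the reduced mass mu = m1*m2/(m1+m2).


mu = m1 * m2 / (m1 + m2)
= 57.66 * 72.31 / (57.66 + 72.31)
= 4169.3946 / 129.97
= 32.0797 u

32.0797


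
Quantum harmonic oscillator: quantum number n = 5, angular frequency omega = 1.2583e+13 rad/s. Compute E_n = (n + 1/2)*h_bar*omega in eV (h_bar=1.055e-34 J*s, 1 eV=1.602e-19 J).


E = (n + 1/2) * h_bar * omega
= (5 + 0.5) * 1.055e-34 * 1.2583e+13
= 5.5 * 1.3275e-21
= 7.3013e-21 J
= 0.0456 eV

0.0456


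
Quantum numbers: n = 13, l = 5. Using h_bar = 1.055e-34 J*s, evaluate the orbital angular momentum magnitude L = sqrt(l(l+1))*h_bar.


L = sqrt(l*(l+1)) * h_bar
= sqrt(5 * 6) * 1.055e-34
= sqrt(30) * 1.055e-34
= 5.4772 * 1.055e-34
= 5.7785e-34 J*s

5.7785e-34


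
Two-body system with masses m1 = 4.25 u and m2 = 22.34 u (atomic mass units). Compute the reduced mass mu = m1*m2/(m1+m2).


mu = m1 * m2 / (m1 + m2)
= 4.25 * 22.34 / (4.25 + 22.34)
= 94.945 / 26.59
= 3.5707 u

3.5707


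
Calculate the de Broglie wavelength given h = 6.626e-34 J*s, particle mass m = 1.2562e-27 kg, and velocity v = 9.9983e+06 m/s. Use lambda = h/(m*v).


lambda = h / (m * v)
= 6.626e-34 / (1.2562e-27 * 9.9983e+06)
= 6.626e-34 / 1.2560e-20
= 5.2755e-14 m

5.2755e-14


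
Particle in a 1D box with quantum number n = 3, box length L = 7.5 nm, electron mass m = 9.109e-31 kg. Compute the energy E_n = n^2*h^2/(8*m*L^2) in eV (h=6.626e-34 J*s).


E = n^2 * h^2 / (8 * m * L^2)
= 3^2 * (6.626e-34)^2 / (8 * 9.109e-31 * (7.5e-9)^2)
= 9 * 4.3904e-67 / (8 * 9.109e-31 * 5.6250e-17)
= 9.6397e-21 J
= 0.0602 eV

0.0602


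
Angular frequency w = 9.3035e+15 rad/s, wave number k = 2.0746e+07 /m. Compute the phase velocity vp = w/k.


vp = w / k
= 9.3035e+15 / 2.0746e+07
= 4.4845e+08 m/s

4.4845e+08


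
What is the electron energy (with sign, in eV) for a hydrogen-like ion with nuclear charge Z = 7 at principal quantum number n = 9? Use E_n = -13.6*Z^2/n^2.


E_n = -13.6 * Z^2 / n^2
= -13.6 * 7^2 / 9^2
= -13.6 * 49 / 81
= -8.2272 eV

-8.2272


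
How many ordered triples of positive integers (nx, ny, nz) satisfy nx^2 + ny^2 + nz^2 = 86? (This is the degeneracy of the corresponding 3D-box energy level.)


Enumerate all (nx, ny, nz) with nx^2 + ny^2 + nz^2 = 86:
(1,2,9)
(1,6,7)
(1,7,6)
(1,9,2)
(2,1,9)
(2,9,1)
(5,5,6)
(5,6,5)
(6,1,7)
(6,5,5)
(6,7,1)
(7,1,6)
(7,6,1)
(9,1,2)
(9,2,1)
Total degeneracy = 15

15


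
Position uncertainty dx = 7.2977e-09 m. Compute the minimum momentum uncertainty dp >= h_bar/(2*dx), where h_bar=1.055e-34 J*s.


dp = h_bar / (2 * dx)
= 1.055e-34 / (2 * 7.2977e-09)
= 1.055e-34 / 1.4595e-08
= 7.2283e-27 kg*m/s

7.2283e-27


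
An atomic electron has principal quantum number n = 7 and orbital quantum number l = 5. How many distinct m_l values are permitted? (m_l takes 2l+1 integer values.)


m_l ranges from -l to +l in integer steps
So m_l goes from -5 to +5
Count = 2l + 1 = 2*5 + 1
= 11

11


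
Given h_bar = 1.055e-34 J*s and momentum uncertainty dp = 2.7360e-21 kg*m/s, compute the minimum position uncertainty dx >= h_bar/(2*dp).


dx = h_bar / (2 * dp)
= 1.055e-34 / (2 * 2.7360e-21)
= 1.055e-34 / 5.4720e-21
= 1.9280e-14 m

1.9280e-14


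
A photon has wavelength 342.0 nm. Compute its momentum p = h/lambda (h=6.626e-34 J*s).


p = h / lambda
= 6.626e-34 / (342.0e-9)
= 6.626e-34 / 3.4200e-07
= 1.9374e-27 kg*m/s

1.9374e-27


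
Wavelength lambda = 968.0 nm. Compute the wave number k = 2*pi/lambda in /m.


k = 2 * pi / lambda
= 6.2832 / (968.0e-9)
= 6.2832 / 9.6800e-07
= 6.4909e+06 /m

6.4909e+06


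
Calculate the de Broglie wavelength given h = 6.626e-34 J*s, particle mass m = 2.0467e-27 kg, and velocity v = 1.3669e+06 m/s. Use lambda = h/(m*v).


lambda = h / (m * v)
= 6.626e-34 / (2.0467e-27 * 1.3669e+06)
= 6.626e-34 / 2.7976e-21
= 2.3684e-13 m

2.3684e-13


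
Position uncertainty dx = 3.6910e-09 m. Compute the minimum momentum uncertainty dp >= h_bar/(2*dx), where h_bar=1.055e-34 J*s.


dp = h_bar / (2 * dx)
= 1.055e-34 / (2 * 3.6910e-09)
= 1.055e-34 / 7.3820e-09
= 1.4292e-26 kg*m/s

1.4292e-26


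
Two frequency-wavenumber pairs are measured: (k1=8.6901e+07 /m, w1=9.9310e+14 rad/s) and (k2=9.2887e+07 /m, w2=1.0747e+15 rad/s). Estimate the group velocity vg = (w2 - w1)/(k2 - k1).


vg = (w2 - w1) / (k2 - k1)
= (1.0747e+15 - 9.9310e+14) / (9.2887e+07 - 8.6901e+07)
= 8.1600e+13 / 5.9860e+06
= 1.3632e+07 m/s

1.3632e+07


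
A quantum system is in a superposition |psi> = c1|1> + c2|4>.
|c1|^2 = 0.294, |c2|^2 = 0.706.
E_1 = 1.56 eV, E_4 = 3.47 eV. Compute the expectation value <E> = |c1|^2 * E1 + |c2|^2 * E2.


<E> = |c1|^2 * E1 + |c2|^2 * E2
= 0.294 * 1.56 + 0.706 * 3.47
= 0.4586 + 2.4498
= 2.9085 eV

2.9085


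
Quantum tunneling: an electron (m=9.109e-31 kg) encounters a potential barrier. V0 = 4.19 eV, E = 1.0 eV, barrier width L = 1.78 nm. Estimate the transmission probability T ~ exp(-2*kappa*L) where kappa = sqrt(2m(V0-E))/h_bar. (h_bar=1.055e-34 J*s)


V0 - E = 3.19 eV = 5.1104e-19 J
kappa = sqrt(2 * m * (V0-E)) / h_bar
= sqrt(2 * 9.109e-31 * 5.1104e-19) / 1.055e-34
= 9.1459e+09 /m
2*kappa*L = 2 * 9.1459e+09 * 1.78e-9
= 32.5593
T = exp(-32.5593) = 7.239264e-15

7.239264e-15


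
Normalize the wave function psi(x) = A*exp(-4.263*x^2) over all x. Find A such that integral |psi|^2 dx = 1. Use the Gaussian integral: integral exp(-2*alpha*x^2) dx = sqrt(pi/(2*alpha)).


integral |psi|^2 dx = A^2 * sqrt(pi/(2*alpha)) = 1
A^2 = sqrt(2*alpha/pi)
= sqrt(2 * 4.263 / pi)
= 1.647395
A = sqrt(1.647395)
= 1.2835

1.2835


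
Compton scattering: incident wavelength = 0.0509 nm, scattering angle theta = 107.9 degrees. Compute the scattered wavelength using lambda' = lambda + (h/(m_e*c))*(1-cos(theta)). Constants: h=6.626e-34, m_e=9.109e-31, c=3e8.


Compton wavelength: h/(m_e*c) = 2.4247e-12 m
d_lambda = 2.4247e-12 * (1 - cos(107.9 deg))
= 2.4247e-12 * 1.307357
= 3.1700e-12 m = 0.00317 nm
lambda' = 0.0509 + 0.00317
= 0.05407 nm

0.05407


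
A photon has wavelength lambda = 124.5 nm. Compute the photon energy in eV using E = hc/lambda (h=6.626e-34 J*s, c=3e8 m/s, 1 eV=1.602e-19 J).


E = hc / lambda
= (6.626e-34)(3e8) / (124.5e-9)
= 1.9878e-25 / 1.2450e-07
= 1.5966e-18 J
Converting to eV: 1.5966e-18 / 1.602e-19
= 9.9665 eV

9.9665


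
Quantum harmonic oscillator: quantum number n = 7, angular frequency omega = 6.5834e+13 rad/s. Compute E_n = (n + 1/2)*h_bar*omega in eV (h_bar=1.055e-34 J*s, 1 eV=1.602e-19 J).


E = (n + 1/2) * h_bar * omega
= (7 + 0.5) * 1.055e-34 * 6.5834e+13
= 7.5 * 6.9455e-21
= 5.2091e-20 J
= 0.3252 eV

0.3252


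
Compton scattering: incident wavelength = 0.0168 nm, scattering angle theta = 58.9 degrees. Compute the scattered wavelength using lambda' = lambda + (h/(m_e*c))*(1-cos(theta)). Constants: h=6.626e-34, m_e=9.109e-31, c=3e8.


Compton wavelength: h/(m_e*c) = 2.4247e-12 m
d_lambda = 2.4247e-12 * (1 - cos(58.9 deg))
= 2.4247e-12 * 0.483467
= 1.1723e-12 m = 0.001172 nm
lambda' = 0.0168 + 0.001172
= 0.017972 nm

0.017972


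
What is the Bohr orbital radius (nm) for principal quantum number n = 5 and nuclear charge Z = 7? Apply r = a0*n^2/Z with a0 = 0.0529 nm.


r = a0 * n^2 / Z
= 0.0529 * 5^2 / 7
= 0.0529 * 25 / 7
= 0.1889 nm

0.1889


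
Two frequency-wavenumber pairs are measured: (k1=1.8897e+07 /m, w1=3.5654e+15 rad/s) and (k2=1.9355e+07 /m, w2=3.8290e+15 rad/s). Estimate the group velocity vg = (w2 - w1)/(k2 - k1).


vg = (w2 - w1) / (k2 - k1)
= (3.8290e+15 - 3.5654e+15) / (1.9355e+07 - 1.8897e+07)
= 2.6360e+14 / 4.5800e+05
= 5.7555e+08 m/s

5.7555e+08


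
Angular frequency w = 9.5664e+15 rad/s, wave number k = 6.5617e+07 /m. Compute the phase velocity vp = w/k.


vp = w / k
= 9.5664e+15 / 6.5617e+07
= 1.4579e+08 m/s

1.4579e+08


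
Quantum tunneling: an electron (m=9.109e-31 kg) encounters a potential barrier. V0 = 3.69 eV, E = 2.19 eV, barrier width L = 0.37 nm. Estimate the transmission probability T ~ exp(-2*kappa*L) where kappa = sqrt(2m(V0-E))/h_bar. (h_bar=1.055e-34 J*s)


V0 - E = 1.5 eV = 2.4030e-19 J
kappa = sqrt(2 * m * (V0-E)) / h_bar
= sqrt(2 * 9.109e-31 * 2.4030e-19) / 1.055e-34
= 6.2715e+09 /m
2*kappa*L = 2 * 6.2715e+09 * 0.37e-9
= 4.6409
T = exp(-4.6409) = 9.648568e-03

9.648568e-03


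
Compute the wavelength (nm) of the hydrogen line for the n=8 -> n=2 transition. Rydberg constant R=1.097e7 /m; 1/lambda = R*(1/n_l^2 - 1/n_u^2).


1/lambda = R * (1/n_l^2 - 1/n_u^2)
= 1.097e7 * (1/2^2 - 1/8^2)
= 1.097e7 * (0.25 - 0.015625)
= 1.097e7 * 0.234375
= 2.5711e+06 /m
lambda = 1 / 2.5711e+06 = 388.9395 nm

388.9395


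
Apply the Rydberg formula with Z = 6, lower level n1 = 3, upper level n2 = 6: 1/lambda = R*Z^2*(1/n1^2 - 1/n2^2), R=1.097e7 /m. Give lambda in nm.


1/lambda = R * Z^2 * (1/n1^2 - 1/n2^2)
= 1.097e7 * 6^2 * (1/3^2 - 1/6^2)
= 1.097e7 * 36 * (0.111111 - 0.027778)
= 3.2910e+07 /m
lambda = 1 / 3.2910e+07
= 30.3859 nm

30.3859


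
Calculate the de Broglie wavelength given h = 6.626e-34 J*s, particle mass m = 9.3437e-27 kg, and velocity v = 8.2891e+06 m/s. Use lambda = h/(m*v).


lambda = h / (m * v)
= 6.626e-34 / (9.3437e-27 * 8.2891e+06)
= 6.626e-34 / 7.7451e-20
= 8.5551e-15 m

8.5551e-15


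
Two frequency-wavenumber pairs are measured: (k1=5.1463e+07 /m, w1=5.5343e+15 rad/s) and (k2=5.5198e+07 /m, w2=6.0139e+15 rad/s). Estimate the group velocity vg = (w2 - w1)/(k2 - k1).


vg = (w2 - w1) / (k2 - k1)
= (6.0139e+15 - 5.5343e+15) / (5.5198e+07 - 5.1463e+07)
= 4.7960e+14 / 3.7350e+06
= 1.2841e+08 m/s

1.2841e+08


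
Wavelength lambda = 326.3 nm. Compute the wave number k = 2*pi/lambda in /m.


k = 2 * pi / lambda
= 6.2832 / (326.3e-9)
= 6.2832 / 3.2630e-07
= 1.9256e+07 /m

1.9256e+07


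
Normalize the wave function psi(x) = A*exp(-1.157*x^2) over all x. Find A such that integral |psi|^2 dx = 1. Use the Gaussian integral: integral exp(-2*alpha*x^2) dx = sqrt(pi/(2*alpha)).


integral |psi|^2 dx = A^2 * sqrt(pi/(2*alpha)) = 1
A^2 = sqrt(2*alpha/pi)
= sqrt(2 * 1.157 / pi)
= 0.858236
A = sqrt(0.858236)
= 0.9264

0.9264


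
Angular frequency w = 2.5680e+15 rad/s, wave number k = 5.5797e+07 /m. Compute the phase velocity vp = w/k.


vp = w / k
= 2.5680e+15 / 5.5797e+07
= 4.6024e+07 m/s

4.6024e+07


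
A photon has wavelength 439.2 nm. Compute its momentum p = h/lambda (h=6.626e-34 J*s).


p = h / lambda
= 6.626e-34 / (439.2e-9)
= 6.626e-34 / 4.3920e-07
= 1.5087e-27 kg*m/s

1.5087e-27


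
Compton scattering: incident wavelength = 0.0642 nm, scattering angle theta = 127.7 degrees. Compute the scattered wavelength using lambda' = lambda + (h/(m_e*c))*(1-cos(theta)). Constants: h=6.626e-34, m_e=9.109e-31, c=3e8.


Compton wavelength: h/(m_e*c) = 2.4247e-12 m
d_lambda = 2.4247e-12 * (1 - cos(127.7 deg))
= 2.4247e-12 * 1.611527
= 3.9075e-12 m = 0.003907 nm
lambda' = 0.0642 + 0.003907
= 0.068107 nm

0.068107


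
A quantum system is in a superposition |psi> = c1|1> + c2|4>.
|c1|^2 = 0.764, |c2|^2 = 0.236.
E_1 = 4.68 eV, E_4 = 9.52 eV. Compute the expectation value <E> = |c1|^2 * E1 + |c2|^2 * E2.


<E> = |c1|^2 * E1 + |c2|^2 * E2
= 0.764 * 4.68 + 0.236 * 9.52
= 3.5755 + 2.2467
= 5.8222 eV

5.8222


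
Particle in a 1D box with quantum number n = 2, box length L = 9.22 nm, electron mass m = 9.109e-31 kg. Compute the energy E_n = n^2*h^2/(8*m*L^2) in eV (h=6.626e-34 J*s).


E = n^2 * h^2 / (8 * m * L^2)
= 2^2 * (6.626e-34)^2 / (8 * 9.109e-31 * (9.22e-9)^2)
= 4 * 4.3904e-67 / (8 * 9.109e-31 * 8.5008e-17)
= 2.8349e-21 J
= 0.0177 eV

0.0177


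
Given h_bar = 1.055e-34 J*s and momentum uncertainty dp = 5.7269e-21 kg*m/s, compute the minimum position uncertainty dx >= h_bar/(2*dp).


dx = h_bar / (2 * dp)
= 1.055e-34 / (2 * 5.7269e-21)
= 1.055e-34 / 1.1454e-20
= 9.2109e-15 m

9.2109e-15


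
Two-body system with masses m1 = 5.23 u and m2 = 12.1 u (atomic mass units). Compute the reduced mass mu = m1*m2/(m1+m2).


mu = m1 * m2 / (m1 + m2)
= 5.23 * 12.1 / (5.23 + 12.1)
= 63.283 / 17.33
= 3.6516 u

3.6516


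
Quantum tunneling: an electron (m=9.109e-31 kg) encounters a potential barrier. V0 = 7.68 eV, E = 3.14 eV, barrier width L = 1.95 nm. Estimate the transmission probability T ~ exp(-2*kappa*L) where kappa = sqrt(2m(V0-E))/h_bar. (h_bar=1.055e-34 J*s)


V0 - E = 4.54 eV = 7.2731e-19 J
kappa = sqrt(2 * m * (V0-E)) / h_bar
= sqrt(2 * 9.109e-31 * 7.2731e-19) / 1.055e-34
= 1.0911e+10 /m
2*kappa*L = 2 * 1.0911e+10 * 1.95e-9
= 42.5522
T = exp(-42.5522) = 3.310006e-19

3.310006e-19


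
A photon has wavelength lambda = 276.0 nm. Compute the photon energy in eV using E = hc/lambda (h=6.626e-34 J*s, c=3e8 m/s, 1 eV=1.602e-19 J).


E = hc / lambda
= (6.626e-34)(3e8) / (276.0e-9)
= 1.9878e-25 / 2.7600e-07
= 7.2022e-19 J
Converting to eV: 7.2022e-19 / 1.602e-19
= 4.4957 eV

4.4957


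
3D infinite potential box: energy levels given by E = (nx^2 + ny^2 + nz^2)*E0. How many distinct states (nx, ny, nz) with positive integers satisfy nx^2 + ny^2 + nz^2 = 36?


Enumerate all (nx, ny, nz) with nx^2 + ny^2 + nz^2 = 36:
(2,4,4)
(4,2,4)
(4,4,2)
Total degeneracy = 3

3


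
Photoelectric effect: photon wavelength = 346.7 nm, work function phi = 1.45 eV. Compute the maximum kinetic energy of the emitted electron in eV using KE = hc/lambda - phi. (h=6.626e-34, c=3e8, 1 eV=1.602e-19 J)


E_photon = hc / lambda
= (6.626e-34)(3e8) / (346.7e-9)
= 5.7335e-19 J
= 3.579 eV
KE = E_photon - phi
= 3.579 - 1.45
= 2.129 eV

2.129


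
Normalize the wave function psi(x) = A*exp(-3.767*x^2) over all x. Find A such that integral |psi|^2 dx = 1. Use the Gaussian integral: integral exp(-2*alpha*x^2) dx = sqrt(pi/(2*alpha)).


integral |psi|^2 dx = A^2 * sqrt(pi/(2*alpha)) = 1
A^2 = sqrt(2*alpha/pi)
= sqrt(2 * 3.767 / pi)
= 1.548595
A = sqrt(1.548595)
= 1.2444

1.2444


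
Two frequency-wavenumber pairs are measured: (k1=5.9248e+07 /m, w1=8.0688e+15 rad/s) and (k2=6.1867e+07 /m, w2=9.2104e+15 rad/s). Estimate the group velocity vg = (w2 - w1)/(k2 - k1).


vg = (w2 - w1) / (k2 - k1)
= (9.2104e+15 - 8.0688e+15) / (6.1867e+07 - 5.9248e+07)
= 1.1416e+15 / 2.6190e+06
= 4.3589e+08 m/s

4.3589e+08


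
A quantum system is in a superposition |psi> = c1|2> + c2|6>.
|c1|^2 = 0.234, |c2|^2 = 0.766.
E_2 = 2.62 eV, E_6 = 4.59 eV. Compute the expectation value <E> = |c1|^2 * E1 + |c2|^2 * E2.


<E> = |c1|^2 * E1 + |c2|^2 * E2
= 0.234 * 2.62 + 0.766 * 4.59
= 0.6131 + 3.5159
= 4.129 eV

4.129


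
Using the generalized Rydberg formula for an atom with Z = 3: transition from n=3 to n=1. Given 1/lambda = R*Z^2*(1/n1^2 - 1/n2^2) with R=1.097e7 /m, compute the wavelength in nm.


1/lambda = R * Z^2 * (1/n1^2 - 1/n2^2)
= 1.097e7 * 3^2 * (1/1^2 - 1/3^2)
= 1.097e7 * 9 * (1.0 - 0.111111)
= 8.7760e+07 /m
lambda = 1 / 8.7760e+07
= 11.3947 nm

11.3947


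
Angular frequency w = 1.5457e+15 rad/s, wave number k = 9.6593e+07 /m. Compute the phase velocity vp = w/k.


vp = w / k
= 1.5457e+15 / 9.6593e+07
= 1.6002e+07 m/s

1.6002e+07


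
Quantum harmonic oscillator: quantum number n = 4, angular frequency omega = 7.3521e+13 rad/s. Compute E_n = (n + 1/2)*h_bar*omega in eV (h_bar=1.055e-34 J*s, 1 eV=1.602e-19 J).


E = (n + 1/2) * h_bar * omega
= (4 + 0.5) * 1.055e-34 * 7.3521e+13
= 4.5 * 7.7565e-21
= 3.4904e-20 J
= 0.2179 eV

0.2179


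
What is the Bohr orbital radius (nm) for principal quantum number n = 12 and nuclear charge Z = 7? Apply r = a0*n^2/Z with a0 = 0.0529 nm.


r = a0 * n^2 / Z
= 0.0529 * 12^2 / 7
= 0.0529 * 144 / 7
= 1.0882 nm

1.0882


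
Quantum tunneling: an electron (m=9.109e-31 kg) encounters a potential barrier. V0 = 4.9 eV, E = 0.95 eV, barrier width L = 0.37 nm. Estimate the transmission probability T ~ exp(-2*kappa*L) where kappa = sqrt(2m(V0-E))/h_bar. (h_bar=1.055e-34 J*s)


V0 - E = 3.95 eV = 6.3279e-19 J
kappa = sqrt(2 * m * (V0-E)) / h_bar
= sqrt(2 * 9.109e-31 * 6.3279e-19) / 1.055e-34
= 1.0177e+10 /m
2*kappa*L = 2 * 1.0177e+10 * 0.37e-9
= 7.5311
T = exp(-7.5311) = 5.361389e-04

5.361389e-04


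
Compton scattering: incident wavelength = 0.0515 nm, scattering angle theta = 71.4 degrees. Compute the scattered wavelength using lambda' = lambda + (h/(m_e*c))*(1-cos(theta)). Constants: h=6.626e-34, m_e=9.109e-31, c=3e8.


Compton wavelength: h/(m_e*c) = 2.4247e-12 m
d_lambda = 2.4247e-12 * (1 - cos(71.4 deg))
= 2.4247e-12 * 0.681041
= 1.6513e-12 m = 0.001651 nm
lambda' = 0.0515 + 0.001651
= 0.053151 nm

0.053151


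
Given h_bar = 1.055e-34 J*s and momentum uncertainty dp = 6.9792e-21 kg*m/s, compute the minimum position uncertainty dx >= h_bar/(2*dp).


dx = h_bar / (2 * dp)
= 1.055e-34 / (2 * 6.9792e-21)
= 1.055e-34 / 1.3958e-20
= 7.5582e-15 m

7.5582e-15


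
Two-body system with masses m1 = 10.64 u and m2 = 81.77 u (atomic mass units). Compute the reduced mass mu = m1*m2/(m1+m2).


mu = m1 * m2 / (m1 + m2)
= 10.64 * 81.77 / (10.64 + 81.77)
= 870.0328 / 92.41
= 9.4149 u

9.4149


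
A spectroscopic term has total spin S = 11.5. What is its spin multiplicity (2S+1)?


Spin multiplicity = 2S + 1
= 2 * 11.5 + 1
= 23.0 + 1
= 24

24


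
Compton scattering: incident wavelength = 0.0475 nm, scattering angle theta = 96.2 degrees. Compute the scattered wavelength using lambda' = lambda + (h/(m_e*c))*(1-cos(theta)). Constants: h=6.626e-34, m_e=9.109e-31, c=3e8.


Compton wavelength: h/(m_e*c) = 2.4247e-12 m
d_lambda = 2.4247e-12 * (1 - cos(96.2 deg))
= 2.4247e-12 * 1.107999
= 2.6866e-12 m = 0.002687 nm
lambda' = 0.0475 + 0.002687
= 0.050187 nm

0.050187


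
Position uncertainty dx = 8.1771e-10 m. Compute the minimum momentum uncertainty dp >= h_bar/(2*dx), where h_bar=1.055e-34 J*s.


dp = h_bar / (2 * dx)
= 1.055e-34 / (2 * 8.1771e-10)
= 1.055e-34 / 1.6354e-09
= 6.4509e-26 kg*m/s

6.4509e-26


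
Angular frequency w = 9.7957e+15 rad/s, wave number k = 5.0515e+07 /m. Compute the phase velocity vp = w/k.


vp = w / k
= 9.7957e+15 / 5.0515e+07
= 1.9392e+08 m/s

1.9392e+08


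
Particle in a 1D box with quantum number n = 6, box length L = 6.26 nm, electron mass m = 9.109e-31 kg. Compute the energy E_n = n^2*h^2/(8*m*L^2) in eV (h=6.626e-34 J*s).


E = n^2 * h^2 / (8 * m * L^2)
= 6^2 * (6.626e-34)^2 / (8 * 9.109e-31 * (6.26e-9)^2)
= 36 * 4.3904e-67 / (8 * 9.109e-31 * 3.9188e-17)
= 5.5347e-20 J
= 0.3455 eV

0.3455


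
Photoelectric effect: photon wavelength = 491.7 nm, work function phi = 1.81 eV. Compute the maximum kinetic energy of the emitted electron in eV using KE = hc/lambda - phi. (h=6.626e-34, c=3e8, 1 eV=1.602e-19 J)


E_photon = hc / lambda
= (6.626e-34)(3e8) / (491.7e-9)
= 4.0427e-19 J
= 2.5235 eV
KE = E_photon - phi
= 2.5235 - 1.81
= 0.7135 eV

0.7135


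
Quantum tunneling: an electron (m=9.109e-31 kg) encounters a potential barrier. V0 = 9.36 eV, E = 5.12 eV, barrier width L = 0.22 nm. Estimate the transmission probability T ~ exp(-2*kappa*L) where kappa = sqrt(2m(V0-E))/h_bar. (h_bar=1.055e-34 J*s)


V0 - E = 4.24 eV = 6.7925e-19 J
kappa = sqrt(2 * m * (V0-E)) / h_bar
= sqrt(2 * 9.109e-31 * 6.7925e-19) / 1.055e-34
= 1.0544e+10 /m
2*kappa*L = 2 * 1.0544e+10 * 0.22e-9
= 4.6394
T = exp(-4.6394) = 9.663191e-03

9.663191e-03


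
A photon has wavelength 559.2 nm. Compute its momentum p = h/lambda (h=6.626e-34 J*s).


p = h / lambda
= 6.626e-34 / (559.2e-9)
= 6.626e-34 / 5.5920e-07
= 1.1849e-27 kg*m/s

1.1849e-27


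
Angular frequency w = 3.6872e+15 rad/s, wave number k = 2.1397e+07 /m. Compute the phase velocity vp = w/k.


vp = w / k
= 3.6872e+15 / 2.1397e+07
= 1.7232e+08 m/s

1.7232e+08


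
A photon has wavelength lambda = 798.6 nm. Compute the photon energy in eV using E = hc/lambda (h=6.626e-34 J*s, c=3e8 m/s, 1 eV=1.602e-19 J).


E = hc / lambda
= (6.626e-34)(3e8) / (798.6e-9)
= 1.9878e-25 / 7.9860e-07
= 2.4891e-19 J
Converting to eV: 2.4891e-19 / 1.602e-19
= 1.5537 eV

1.5537


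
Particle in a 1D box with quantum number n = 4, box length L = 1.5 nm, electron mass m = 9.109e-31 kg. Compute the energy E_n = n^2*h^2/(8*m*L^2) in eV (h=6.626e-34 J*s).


E = n^2 * h^2 / (8 * m * L^2)
= 4^2 * (6.626e-34)^2 / (8 * 9.109e-31 * (1.5e-9)^2)
= 16 * 4.3904e-67 / (8 * 9.109e-31 * 2.2500e-18)
= 4.2843e-19 J
= 2.6743 eV

2.6743


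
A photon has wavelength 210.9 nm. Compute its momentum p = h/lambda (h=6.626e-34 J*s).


p = h / lambda
= 6.626e-34 / (210.9e-9)
= 6.626e-34 / 2.1090e-07
= 3.1418e-27 kg*m/s

3.1418e-27


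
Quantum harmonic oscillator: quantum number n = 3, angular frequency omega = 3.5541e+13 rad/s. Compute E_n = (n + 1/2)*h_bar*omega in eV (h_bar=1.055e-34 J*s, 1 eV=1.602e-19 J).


E = (n + 1/2) * h_bar * omega
= (3 + 0.5) * 1.055e-34 * 3.5541e+13
= 3.5 * 3.7496e-21
= 1.3124e-20 J
= 0.0819 eV

0.0819


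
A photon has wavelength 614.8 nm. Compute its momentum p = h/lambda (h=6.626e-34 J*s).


p = h / lambda
= 6.626e-34 / (614.8e-9)
= 6.626e-34 / 6.1480e-07
= 1.0777e-27 kg*m/s

1.0777e-27


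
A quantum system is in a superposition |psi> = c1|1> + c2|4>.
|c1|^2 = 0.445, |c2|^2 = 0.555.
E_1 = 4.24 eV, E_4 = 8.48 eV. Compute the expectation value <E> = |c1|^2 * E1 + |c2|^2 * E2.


<E> = |c1|^2 * E1 + |c2|^2 * E2
= 0.445 * 4.24 + 0.555 * 8.48
= 1.8868 + 4.7064
= 6.5932 eV

6.5932


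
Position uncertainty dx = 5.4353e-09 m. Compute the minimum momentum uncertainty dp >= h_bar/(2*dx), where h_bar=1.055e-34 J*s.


dp = h_bar / (2 * dx)
= 1.055e-34 / (2 * 5.4353e-09)
= 1.055e-34 / 1.0871e-08
= 9.7051e-27 kg*m/s

9.7051e-27


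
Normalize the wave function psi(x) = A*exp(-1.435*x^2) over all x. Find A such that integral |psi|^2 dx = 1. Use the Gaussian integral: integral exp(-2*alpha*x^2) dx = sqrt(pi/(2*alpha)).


integral |psi|^2 dx = A^2 * sqrt(pi/(2*alpha)) = 1
A^2 = sqrt(2*alpha/pi)
= sqrt(2 * 1.435 / pi)
= 0.955798
A = sqrt(0.955798)
= 0.9776

0.9776


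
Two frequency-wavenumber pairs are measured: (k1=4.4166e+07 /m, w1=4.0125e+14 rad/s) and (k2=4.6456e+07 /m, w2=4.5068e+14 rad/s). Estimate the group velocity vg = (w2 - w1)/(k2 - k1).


vg = (w2 - w1) / (k2 - k1)
= (4.5068e+14 - 4.0125e+14) / (4.6456e+07 - 4.4166e+07)
= 4.9430e+13 / 2.2900e+06
= 2.1585e+07 m/s

2.1585e+07


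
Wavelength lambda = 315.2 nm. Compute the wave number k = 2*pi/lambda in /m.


k = 2 * pi / lambda
= 6.2832 / (315.2e-9)
= 6.2832 / 3.1520e-07
= 1.9934e+07 /m

1.9934e+07


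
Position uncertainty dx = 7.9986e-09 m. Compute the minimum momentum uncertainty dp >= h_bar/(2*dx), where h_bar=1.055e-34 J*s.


dp = h_bar / (2 * dx)
= 1.055e-34 / (2 * 7.9986e-09)
= 1.055e-34 / 1.5997e-08
= 6.5949e-27 kg*m/s

6.5949e-27


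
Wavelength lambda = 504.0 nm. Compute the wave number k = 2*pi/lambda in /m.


k = 2 * pi / lambda
= 6.2832 / (504.0e-9)
= 6.2832 / 5.0400e-07
= 1.2467e+07 /m

1.2467e+07


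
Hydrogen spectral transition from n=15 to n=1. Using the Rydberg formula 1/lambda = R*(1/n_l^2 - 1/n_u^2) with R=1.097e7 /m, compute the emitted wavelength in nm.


1/lambda = R * (1/n_l^2 - 1/n_u^2)
= 1.097e7 * (1/1^2 - 1/15^2)
= 1.097e7 * (1.0 - 0.004444)
= 1.097e7 * 0.995556
= 1.0921e+07 /m
lambda = 1 / 1.0921e+07 = 91.5647 nm

91.5647


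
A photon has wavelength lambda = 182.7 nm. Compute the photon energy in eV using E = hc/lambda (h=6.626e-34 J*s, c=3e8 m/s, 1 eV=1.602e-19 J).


E = hc / lambda
= (6.626e-34)(3e8) / (182.7e-9)
= 1.9878e-25 / 1.8270e-07
= 1.0880e-18 J
Converting to eV: 1.0880e-18 / 1.602e-19
= 6.7916 eV

6.7916


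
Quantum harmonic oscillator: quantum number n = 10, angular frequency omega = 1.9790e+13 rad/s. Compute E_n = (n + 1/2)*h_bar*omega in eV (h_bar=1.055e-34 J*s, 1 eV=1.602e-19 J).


E = (n + 1/2) * h_bar * omega
= (10 + 0.5) * 1.055e-34 * 1.9790e+13
= 10.5 * 2.0878e-21
= 2.1922e-20 J
= 0.1368 eV

0.1368


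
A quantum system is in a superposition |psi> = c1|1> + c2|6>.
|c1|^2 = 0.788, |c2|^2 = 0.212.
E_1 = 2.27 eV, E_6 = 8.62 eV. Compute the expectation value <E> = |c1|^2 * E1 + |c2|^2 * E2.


<E> = |c1|^2 * E1 + |c2|^2 * E2
= 0.788 * 2.27 + 0.212 * 8.62
= 1.7888 + 1.8274
= 3.6162 eV

3.6162


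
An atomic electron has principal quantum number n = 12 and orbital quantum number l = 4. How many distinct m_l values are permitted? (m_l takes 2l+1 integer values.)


m_l ranges from -l to +l in integer steps
So m_l goes from -4 to +4
Count = 2l + 1 = 2*4 + 1
= 9

9


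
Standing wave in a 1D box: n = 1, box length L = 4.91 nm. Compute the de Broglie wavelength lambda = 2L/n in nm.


lambda = 2L / n
= 2 * 4.91 / 1
= 9.82 / 1
= 9.82 nm

9.82


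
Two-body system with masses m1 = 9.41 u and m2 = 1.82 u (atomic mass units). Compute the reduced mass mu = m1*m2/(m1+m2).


mu = m1 * m2 / (m1 + m2)
= 9.41 * 1.82 / (9.41 + 1.82)
= 17.1262 / 11.23
= 1.525 u

1.525


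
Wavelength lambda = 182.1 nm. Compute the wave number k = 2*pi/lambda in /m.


k = 2 * pi / lambda
= 6.2832 / (182.1e-9)
= 6.2832 / 1.8210e-07
= 3.4504e+07 /m

3.4504e+07


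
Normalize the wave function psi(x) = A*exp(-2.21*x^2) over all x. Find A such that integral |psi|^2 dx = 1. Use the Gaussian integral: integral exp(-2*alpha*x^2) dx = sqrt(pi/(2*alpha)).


integral |psi|^2 dx = A^2 * sqrt(pi/(2*alpha)) = 1
A^2 = sqrt(2*alpha/pi)
= sqrt(2 * 2.21 / pi)
= 1.186141
A = sqrt(1.186141)
= 1.0891

1.0891


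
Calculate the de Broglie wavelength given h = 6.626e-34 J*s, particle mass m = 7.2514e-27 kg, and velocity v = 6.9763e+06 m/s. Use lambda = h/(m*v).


lambda = h / (m * v)
= 6.626e-34 / (7.2514e-27 * 6.9763e+06)
= 6.626e-34 / 5.0588e-20
= 1.3098e-14 m

1.3098e-14


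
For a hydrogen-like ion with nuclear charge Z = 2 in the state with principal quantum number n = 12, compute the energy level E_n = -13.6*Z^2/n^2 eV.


E_n = -13.6 * Z^2 / n^2
= -13.6 * 2^2 / 12^2
= -13.6 * 4 / 144
= -0.3778 eV

-0.3778


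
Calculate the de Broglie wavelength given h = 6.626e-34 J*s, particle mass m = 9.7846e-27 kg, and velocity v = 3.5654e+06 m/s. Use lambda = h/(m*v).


lambda = h / (m * v)
= 6.626e-34 / (9.7846e-27 * 3.5654e+06)
= 6.626e-34 / 3.4886e-20
= 1.8993e-14 m

1.8993e-14


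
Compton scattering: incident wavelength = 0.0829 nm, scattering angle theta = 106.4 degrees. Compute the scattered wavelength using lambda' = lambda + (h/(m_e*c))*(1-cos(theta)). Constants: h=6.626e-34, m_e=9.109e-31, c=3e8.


Compton wavelength: h/(m_e*c) = 2.4247e-12 m
d_lambda = 2.4247e-12 * (1 - cos(106.4 deg))
= 2.4247e-12 * 1.282341
= 3.1093e-12 m = 0.003109 nm
lambda' = 0.0829 + 0.003109
= 0.086009 nm

0.086009


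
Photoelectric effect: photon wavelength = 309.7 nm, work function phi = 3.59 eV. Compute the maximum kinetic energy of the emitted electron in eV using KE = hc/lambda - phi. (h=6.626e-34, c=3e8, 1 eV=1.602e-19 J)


E_photon = hc / lambda
= (6.626e-34)(3e8) / (309.7e-9)
= 6.4185e-19 J
= 4.0065 eV
KE = E_photon - phi
= 4.0065 - 3.59
= 0.4165 eV

0.4165


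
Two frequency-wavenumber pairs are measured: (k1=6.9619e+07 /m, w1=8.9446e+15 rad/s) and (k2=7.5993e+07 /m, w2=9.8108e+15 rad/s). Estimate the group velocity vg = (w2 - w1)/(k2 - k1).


vg = (w2 - w1) / (k2 - k1)
= (9.8108e+15 - 8.9446e+15) / (7.5993e+07 - 6.9619e+07)
= 8.6620e+14 / 6.3740e+06
= 1.3590e+08 m/s

1.3590e+08


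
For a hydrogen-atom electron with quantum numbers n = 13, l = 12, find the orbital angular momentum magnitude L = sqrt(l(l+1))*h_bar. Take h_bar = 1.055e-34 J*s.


L = sqrt(l*(l+1)) * h_bar
= sqrt(12 * 13) * 1.055e-34
= sqrt(156) * 1.055e-34
= 12.49 * 1.055e-34
= 1.3177e-33 J*s

1.3177e-33


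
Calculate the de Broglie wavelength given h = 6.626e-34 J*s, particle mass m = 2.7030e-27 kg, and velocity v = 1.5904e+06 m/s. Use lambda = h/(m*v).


lambda = h / (m * v)
= 6.626e-34 / (2.7030e-27 * 1.5904e+06)
= 6.626e-34 / 4.2989e-21
= 1.5413e-13 m

1.5413e-13


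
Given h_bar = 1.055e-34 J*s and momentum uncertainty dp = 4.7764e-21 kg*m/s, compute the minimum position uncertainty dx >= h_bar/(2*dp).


dx = h_bar / (2 * dp)
= 1.055e-34 / (2 * 4.7764e-21)
= 1.055e-34 / 9.5528e-21
= 1.1044e-14 m

1.1044e-14


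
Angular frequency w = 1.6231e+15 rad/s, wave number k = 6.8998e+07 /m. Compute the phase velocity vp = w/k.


vp = w / k
= 1.6231e+15 / 6.8998e+07
= 2.3524e+07 m/s

2.3524e+07


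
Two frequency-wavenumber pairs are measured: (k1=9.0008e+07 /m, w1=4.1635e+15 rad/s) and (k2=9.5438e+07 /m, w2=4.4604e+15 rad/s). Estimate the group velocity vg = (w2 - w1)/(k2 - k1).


vg = (w2 - w1) / (k2 - k1)
= (4.4604e+15 - 4.1635e+15) / (9.5438e+07 - 9.0008e+07)
= 2.9690e+14 / 5.4300e+06
= 5.4678e+07 m/s

5.4678e+07


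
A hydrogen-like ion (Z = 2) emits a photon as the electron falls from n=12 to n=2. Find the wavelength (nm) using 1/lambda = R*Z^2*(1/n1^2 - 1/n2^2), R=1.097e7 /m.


1/lambda = R * Z^2 * (1/n1^2 - 1/n2^2)
= 1.097e7 * 2^2 * (1/2^2 - 1/12^2)
= 1.097e7 * 4 * (0.25 - 0.006944)
= 1.0665e+07 /m
lambda = 1 / 1.0665e+07
= 93.7622 nm

93.7622


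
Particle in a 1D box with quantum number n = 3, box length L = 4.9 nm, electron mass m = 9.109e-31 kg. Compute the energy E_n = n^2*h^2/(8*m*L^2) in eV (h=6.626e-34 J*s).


E = n^2 * h^2 / (8 * m * L^2)
= 3^2 * (6.626e-34)^2 / (8 * 9.109e-31 * (4.9e-9)^2)
= 9 * 4.3904e-67 / (8 * 9.109e-31 * 2.4010e-17)
= 2.2584e-20 J
= 0.141 eV

0.141


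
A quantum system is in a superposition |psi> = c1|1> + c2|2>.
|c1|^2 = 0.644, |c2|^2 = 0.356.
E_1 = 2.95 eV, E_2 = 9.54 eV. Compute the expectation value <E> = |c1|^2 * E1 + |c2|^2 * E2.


<E> = |c1|^2 * E1 + |c2|^2 * E2
= 0.644 * 2.95 + 0.356 * 9.54
= 1.8998 + 3.3962
= 5.296 eV

5.296


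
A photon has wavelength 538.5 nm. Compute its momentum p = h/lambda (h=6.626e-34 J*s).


p = h / lambda
= 6.626e-34 / (538.5e-9)
= 6.626e-34 / 5.3850e-07
= 1.2305e-27 kg*m/s

1.2305e-27


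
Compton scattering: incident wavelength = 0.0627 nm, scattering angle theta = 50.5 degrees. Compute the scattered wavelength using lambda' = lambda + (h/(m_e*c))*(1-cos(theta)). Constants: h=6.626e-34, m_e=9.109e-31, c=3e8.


Compton wavelength: h/(m_e*c) = 2.4247e-12 m
d_lambda = 2.4247e-12 * (1 - cos(50.5 deg))
= 2.4247e-12 * 0.363922
= 8.8240e-13 m = 0.000882 nm
lambda' = 0.0627 + 0.000882
= 0.063582 nm

0.063582
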